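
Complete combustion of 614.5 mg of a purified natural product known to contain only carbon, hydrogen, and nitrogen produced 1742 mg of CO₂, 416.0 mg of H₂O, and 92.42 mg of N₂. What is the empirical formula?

mol C = 1.742 g CO₂ ÷ 44.009 g/mol = 0.039583 mol
mol H = 2 × 0.4160 g H₂O ÷ 18.015 g/mol = 0.046184 mol
mol N = 2 × 0.09242 g N₂ ÷ 28.014 g/mol = 0.0065981 mol
Divide by the smallest (0.0065981 mol): C 5.999, H 7.000, N 1.000

C6H7N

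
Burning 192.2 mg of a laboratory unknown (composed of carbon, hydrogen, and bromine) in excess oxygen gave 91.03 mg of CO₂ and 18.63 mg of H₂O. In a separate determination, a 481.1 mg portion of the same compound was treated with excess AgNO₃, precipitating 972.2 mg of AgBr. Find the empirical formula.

CHBr

mol C = 0.09103 g CO₂ ÷ 44.009 g/mol = 0.0020684 mol
mol H = 2 × 0.01863 g H₂O ÷ 18.015 g/mol = 0.0020683 mol
From the AgBr data: mol Br per gram of compound = (0.9722 ÷ 187.772) ÷ 0.4811 = 0.010762 mol/g, so in the 0.1922 g combustion sample mol Br = 0.0020684 mol
Divide by the smallest (0.0020683 mol): C 1.000, H 1.000, Br 1.000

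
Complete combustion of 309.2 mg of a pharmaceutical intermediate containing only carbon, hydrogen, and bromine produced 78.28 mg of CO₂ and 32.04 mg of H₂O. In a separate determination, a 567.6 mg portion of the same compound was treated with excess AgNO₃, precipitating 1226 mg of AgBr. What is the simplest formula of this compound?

CH2Br2

mol C = 0.07828 g CO₂ ÷ 44.009 g/mol = 0.0017787 mol
mol H = 2 × 0.03204 g H₂O ÷ 18.015 g/mol = 0.0035570 mol
From the AgBr data: mol Br per gram of compound = (1.226 ÷ 187.772) ÷ 0.5676 = 0.011503 mol/g, so in the 0.3092 g combustion sample mol Br = 0.0035568 mol
Divide by the smallest (0.0017787 mol): C 1.000, H 2.000, Br 2.000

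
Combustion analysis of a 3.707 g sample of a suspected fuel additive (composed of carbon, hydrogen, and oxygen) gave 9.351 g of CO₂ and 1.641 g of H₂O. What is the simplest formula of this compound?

mol C = 9.351 g CO₂ ÷ 44.009 g/mol = 0.21248 mol
mol H = 2 × 1.641 g H₂O ÷ 18.015 g/mol = 0.18218 mol
mass O = 3.707 − (2.5521 + 0.18364) = 0.97127 g → mol O = 0.97127 ÷ 15.999 = 0.060708 mol
Divide by the smallest (0.060708 mol): C 3.500, H 3.001, O 1.000
Multiplying each by 2 gives whole numbers: C 7.00, H 6.00, O 2.00

C7H6O2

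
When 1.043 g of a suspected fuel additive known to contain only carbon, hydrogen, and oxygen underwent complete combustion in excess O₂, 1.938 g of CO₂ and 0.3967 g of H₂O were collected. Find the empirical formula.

C3H3O2

mol C = 1.938 g CO₂ ÷ 44.009 g/mol = 0.044036 mol
mol H = 2 × 0.3967 g H₂O ÷ 18.015 g/mol = 0.044041 mol
mass O = 1.043 − (0.52892 + 0.044393) = 0.46968 g → mol O = 0.46968 ÷ 15.999 = 0.029357 mol
Divide by the smallest (0.029357 mol): C 1.500, H 1.500, O 1.000
Multiplying each by 2 gives whole numbers: C 3.00, H 3.00, O 2.00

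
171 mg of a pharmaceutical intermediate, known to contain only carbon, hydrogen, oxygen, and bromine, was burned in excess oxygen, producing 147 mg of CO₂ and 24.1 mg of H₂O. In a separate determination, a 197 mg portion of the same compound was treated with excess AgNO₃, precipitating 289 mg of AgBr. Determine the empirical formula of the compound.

C5H4Br2O2

mol C = 0.147 g CO₂ ÷ 44.009 g/mol = 0.003340 mol
mol H = 2 × 0.0241 g H₂O ÷ 18.015 g/mol = 0.002676 mol
From the AgBr data: mol Br per gram of compound = (0.289 ÷ 187.772) ÷ 0.197 = 0.007813 mol/g, so in the 0.171 g combustion sample mol Br = 0.001336 mol
mass O = 0.171 − (0.04012 + 0.002697 + 0.1067) = 0.02143 g → mol O = 0.02143 ÷ 15.999 = 0.001340 mol
Divide by the smallest (0.001336 mol): C 2.500, H 2.003, Br 1.000, O 1.003
Multiplying each by 2 gives whole numbers: C 5.00, H 4.01, Br 2.00, O 2.01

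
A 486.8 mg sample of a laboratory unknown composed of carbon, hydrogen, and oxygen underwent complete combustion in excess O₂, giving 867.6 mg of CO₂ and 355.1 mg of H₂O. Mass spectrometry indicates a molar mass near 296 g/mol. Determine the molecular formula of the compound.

C12H24O8

mol C = 0.8676 g CO₂ ÷ 44.009 g/mol = 0.019714 mol
mol H = 2 × 0.3551 g H₂O ÷ 18.015 g/mol = 0.039423 mol
mass O = 0.4868 − (0.23679 + 0.039738) = 0.21028 g → mol O = 0.21028 ÷ 15.999 = 0.013143 mol
Divide by the smallest (0.013143 mol): C 1.500, H 3.000, O 1.000
Multiplying each by 2 gives whole numbers: C 3.00, H 6.00, O 2.00
Empirical formula: C3H6O2
Empirical-formula mass = 74.08 g/mol; 296 ÷ 74.08 ≈ 4, so the molecular formula is C12H24O8.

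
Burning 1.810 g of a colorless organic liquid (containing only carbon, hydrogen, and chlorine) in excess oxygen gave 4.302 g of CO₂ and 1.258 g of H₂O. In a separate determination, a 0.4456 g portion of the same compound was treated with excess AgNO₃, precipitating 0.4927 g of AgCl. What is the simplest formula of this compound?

mol C = 4.302 g CO₂ ÷ 44.009 g/mol = 0.097753 mol
mol H = 2 × 1.258 g H₂O ÷ 18.015 g/mol = 0.13966 mol
From the AgCl data: mol Cl per gram of compound = (0.4927 ÷ 143.318) ÷ 0.4456 = 0.0077150 mol/g, so in the 1.810 g combustion sample mol Cl = 0.013964 mol
Divide by the smallest (0.013964 mol): C 7.000, H 10.001, Cl 1.000

C7H10Cl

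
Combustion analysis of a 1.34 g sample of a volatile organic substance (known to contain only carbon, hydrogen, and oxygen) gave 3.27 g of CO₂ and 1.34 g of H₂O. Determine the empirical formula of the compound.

mol C = 3.27 g CO₂ ÷ 44.009 g/mol = 0.07430 mol
mol H = 2 × 1.34 g H₂O ÷ 18.015 g/mol = 0.1488 mol
mass O = 1.34 − (0.8925 + 0.1500) = 0.2976 g → mol O = 0.2976 ÷ 15.999 = 0.01860 mol
Divide by the smallest (0.01860 mol): C 3.995, H 7.998, O 1.000

C4H8O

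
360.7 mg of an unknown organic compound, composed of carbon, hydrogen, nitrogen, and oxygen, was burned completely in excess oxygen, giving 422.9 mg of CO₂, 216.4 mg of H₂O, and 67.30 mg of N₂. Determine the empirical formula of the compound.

mol C = 0.4229 g CO₂ ÷ 44.009 g/mol = 0.0096094 mol
mol H = 2 × 0.2164 g H₂O ÷ 18.015 g/mol = 0.024024 mol
mol N = 2 × 0.06730 g N₂ ÷ 28.014 g/mol = 0.0048047 mol
mass O = 0.3607 − (0.11542 + 0.024217 + 0.067300) = 0.15376 g → mol O = 0.15376 ÷ 15.999 = 0.0096109 mol
Divide by the smallest (0.0048047 mol): C 2.000, H 5.000, N 1.000, O 2.000

C2H5NO2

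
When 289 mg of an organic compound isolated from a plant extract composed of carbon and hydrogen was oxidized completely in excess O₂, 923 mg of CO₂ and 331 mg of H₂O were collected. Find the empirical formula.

C4H7

mol C = 0.923 g CO₂ ÷ 44.009 g/mol = 0.02097 mol
mol H = 2 × 0.331 g H₂O ÷ 18.015 g/mol = 0.03675 mol
Divide by the smallest (0.02097 mol): C 1.000, H 1.752
Multiplying each by 4 gives whole numbers: C 4.00, H 7.01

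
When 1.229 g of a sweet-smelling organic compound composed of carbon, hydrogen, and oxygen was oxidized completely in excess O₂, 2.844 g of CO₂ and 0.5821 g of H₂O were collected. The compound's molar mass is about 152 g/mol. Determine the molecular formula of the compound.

C8H8O3

mol C = 2.844 g CO₂ ÷ 44.009 g/mol = 0.064623 mol
mol H = 2 × 0.5821 g H₂O ÷ 18.015 g/mol = 0.064624 mol
mass O = 1.229 − (0.77619 + 0.065141) = 0.38767 g → mol O = 0.38767 ÷ 15.999 = 0.024231 mol
Divide by the smallest (0.024231 mol): C 2.667, H 2.667, O 1.000
Multiplying each by 3 gives whole numbers: C 8.00, H 8.00, O 3.00
Empirical formula: C8H8O3
Empirical-formula mass = 152.15 g/mol; 152 ÷ 152.15 ≈ 1, so the molecular formula is C8H8O3.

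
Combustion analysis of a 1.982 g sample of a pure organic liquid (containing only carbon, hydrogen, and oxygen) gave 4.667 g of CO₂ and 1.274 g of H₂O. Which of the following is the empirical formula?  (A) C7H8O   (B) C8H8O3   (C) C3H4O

(C) C3H4O

mol C = 4.667 g CO₂ ÷ 44.009 g/mol = 0.10605 mol
mol H = 2 × 1.274 g H₂O ÷ 18.015 g/mol = 0.14144 mol
mass O = 1.982 − (1.2737 + 0.14257) = 0.56571 g → mol O = 0.56571 ÷ 15.999 = 0.035359 mol
Divide by the smallest (0.035359 mol): C 2.999, H 4.000, O 1.000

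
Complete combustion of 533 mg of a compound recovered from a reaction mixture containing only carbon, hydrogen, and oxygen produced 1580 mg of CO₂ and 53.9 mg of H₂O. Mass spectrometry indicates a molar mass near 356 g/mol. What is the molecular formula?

mol C = 1.58 g CO₂ ÷ 44.009 g/mol = 0.03590 mol
mol H = 2 × 0.0539 g H₂O ÷ 18.015 g/mol = 0.005984 mol
mass O = 0.533 − (0.4312 + 0.006032) = 0.09575 g → mol O = 0.09575 ÷ 15.999 = 0.005985 mol
Divide by the smallest (0.005984 mol): C 6.000, H 1.000, O 1.000
Empirical formula: C6HO
Empirical-formula mass = 89.07 g/mol; 356 ÷ 89.07 ≈ 4, so the molecular formula is C24H4O4.

C24H4O4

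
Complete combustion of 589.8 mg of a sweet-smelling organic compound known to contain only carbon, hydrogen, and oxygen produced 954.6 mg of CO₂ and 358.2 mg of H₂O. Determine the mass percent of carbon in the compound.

mol C = 0.9546 g CO₂ ÷ 44.009 g/mol = 0.021691 mol
mol H = 2 × 0.3582 g H₂O ÷ 18.015 g/mol = 0.039767 mol
mass O = 0.5898 − (0.26053 + 0.040085) = 0.28918 g → mol O = 0.28918 ÷ 15.999 = 0.018075 mol
mass % C = 0.26053 g ÷ 0.5898 g × 100%

44.17%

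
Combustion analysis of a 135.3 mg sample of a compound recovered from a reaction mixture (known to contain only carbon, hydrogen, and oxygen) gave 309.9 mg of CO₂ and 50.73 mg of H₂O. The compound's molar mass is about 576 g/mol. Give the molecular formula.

C30H24O12

mol C = 0.3099 g CO₂ ÷ 44.009 g/mol = 0.0070417 mol
mol H = 2 × 0.05073 g H₂O ÷ 18.015 g/mol = 0.0056320 mol
mass O = 0.1353 − (0.084578 + 0.0056770) = 0.045045 g → mol O = 0.045045 ÷ 15.999 = 0.0028155 mol
Divide by the smallest (0.0028155 mol): C 2.501, H 2.000, O 1.000
Multiplying each by 2 gives whole numbers: C 5.00, H 4.00, O 2.00
Empirical formula: C5H4O2
Empirical-formula mass = 96.08 g/mol; 576 ÷ 96.08 ≈ 6, so the molecular formula is C30H24O12.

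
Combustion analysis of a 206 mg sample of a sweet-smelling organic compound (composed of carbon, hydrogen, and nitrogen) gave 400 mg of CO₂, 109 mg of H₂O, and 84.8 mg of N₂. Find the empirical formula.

C3H4N2

mol C = 0.400 g CO₂ ÷ 44.009 g/mol = 0.009089 mol
mol H = 2 × 0.109 g H₂O ÷ 18.015 g/mol = 0.01210 mol
mol N = 2 × 0.0848 g N₂ ÷ 28.014 g/mol = 0.006054 mol
Divide by the smallest (0.006054 mol): C 1.501, H 1.999, N 1.000
Multiplying each by 2 gives whole numbers: C 3.00, H 4.00, N 2.00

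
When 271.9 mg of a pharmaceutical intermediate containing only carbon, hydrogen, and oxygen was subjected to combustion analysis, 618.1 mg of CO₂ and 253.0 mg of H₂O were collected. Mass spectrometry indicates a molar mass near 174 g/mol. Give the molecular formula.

C9H18O3

mol C = 0.6181 g CO₂ ÷ 44.009 g/mol = 0.014045 mol
mol H = 2 × 0.2530 g H₂O ÷ 18.015 g/mol = 0.028088 mol
mass O = 0.2719 − (0.16869 + 0.028312) = 0.074895 g → mol O = 0.074895 ÷ 15.999 = 0.0046812 mol
Divide by the smallest (0.0046812 mol): C 3.000, H 6.000, O 1.000
Empirical formula: C3H6O
Empirical-formula mass = 58.08 g/mol; 174 ÷ 58.08 ≈ 3, so the molecular formula is C9H18O3.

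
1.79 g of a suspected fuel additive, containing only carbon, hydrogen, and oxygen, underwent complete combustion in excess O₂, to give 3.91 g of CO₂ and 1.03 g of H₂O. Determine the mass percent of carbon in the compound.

mol C = 3.91 g CO₂ ÷ 44.009 g/mol = 0.08885 mol
mol H = 2 × 1.03 g H₂O ÷ 18.015 g/mol = 0.1143 mol
mass O = 1.79 − (1.067 + 0.1153) = 0.6076 g → mol O = 0.6076 ÷ 15.999 = 0.03798 mol
mass % C = 1.067 g ÷ 1.79 g × 100%

59.6%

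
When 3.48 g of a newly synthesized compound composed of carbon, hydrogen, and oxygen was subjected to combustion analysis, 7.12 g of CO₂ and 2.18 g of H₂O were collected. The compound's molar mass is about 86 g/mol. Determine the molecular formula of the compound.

C4H6O2

mol C = 7.12 g CO₂ ÷ 44.009 g/mol = 0.1618 mol
mol H = 2 × 2.18 g H₂O ÷ 18.015 g/mol = 0.2420 mol
mass O = 3.48 − (1.943 + 0.2440) = 1.293 g → mol O = 1.293 ÷ 15.999 = 0.08081 mol
Divide by the smallest (0.08081 mol): C 2.002, H 2.995, O 1.000
Empirical formula: C2H3O
Empirical-formula mass = 43.05 g/mol; 86 ÷ 43.05 ≈ 2, so the molecular formula is C4H6O2.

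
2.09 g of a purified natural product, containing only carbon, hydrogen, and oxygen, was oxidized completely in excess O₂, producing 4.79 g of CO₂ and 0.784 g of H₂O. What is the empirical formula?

mol C = 4.79 g CO₂ ÷ 44.009 g/mol = 0.1088 mol
mol H = 2 × 0.784 g H₂O ÷ 18.015 g/mol = 0.08704 mol
mass O = 2.09 − (1.307 + 0.08773) = 0.6950 g → mol O = 0.6950 ÷ 15.999 = 0.04344 mol
Divide by the smallest (0.04344 mol): C 2.506, H 2.004, O 1.000
Multiplying each by 2 gives whole numbers: C 5.01, H 4.01, O 2.00

C5H4O2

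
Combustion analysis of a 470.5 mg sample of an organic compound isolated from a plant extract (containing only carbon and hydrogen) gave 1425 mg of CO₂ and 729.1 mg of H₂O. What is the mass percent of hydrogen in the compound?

mol C = 1.425 g CO₂ ÷ 44.009 g/mol = 0.032380 mol
mol H = 2 × 0.7291 g H₂O ÷ 18.015 g/mol = 0.080944 mol
mass % H = 0.081591 g ÷ 0.4705 g × 100%

17.34%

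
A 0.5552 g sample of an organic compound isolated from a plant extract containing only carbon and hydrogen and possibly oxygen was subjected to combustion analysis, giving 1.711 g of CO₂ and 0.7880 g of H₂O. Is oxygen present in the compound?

no

mol C = 1.711 g CO₂ ÷ 44.009 g/mol = 0.038878 mol
mol H = 2 × 0.7880 g H₂O ÷ 18.015 g/mol = 0.087483 mol
C and H together account for 0.55515 g — essentially the entire 0.5552 g sample — so the compound contains no oxygen.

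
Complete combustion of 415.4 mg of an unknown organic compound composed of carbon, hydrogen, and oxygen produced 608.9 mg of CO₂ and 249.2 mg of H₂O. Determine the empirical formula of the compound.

mol C = 0.6089 g CO₂ ÷ 44.009 g/mol = 0.013836 mol
mol H = 2 × 0.2492 g H₂O ÷ 18.015 g/mol = 0.027666 mol
mass O = 0.4154 − (0.16618 + 0.027887) = 0.22133 g → mol O = 0.22133 ÷ 15.999 = 0.013834 mol
Divide by the smallest (0.013834 mol): C 1.000, H 2.000, O 1.000

CH2O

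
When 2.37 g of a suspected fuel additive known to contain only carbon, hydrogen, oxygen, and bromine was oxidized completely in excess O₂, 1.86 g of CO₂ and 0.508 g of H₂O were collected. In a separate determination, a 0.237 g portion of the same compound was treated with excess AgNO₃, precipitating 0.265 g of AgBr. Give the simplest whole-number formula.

C3H4BrO3

mol C = 1.86 g CO₂ ÷ 44.009 g/mol = 0.04226 mol
mol H = 2 × 0.508 g H₂O ÷ 18.015 g/mol = 0.05640 mol
From the AgBr data: mol Br per gram of compound = (0.265 ÷ 187.772) ÷ 0.237 = 0.005955 mol/g, so in the 2.37 g combustion sample mol Br = 0.01411 mol
mass O = 2.37 − (0.5076 + 0.05685 + 1.128) = 0.6778 g → mol O = 0.6778 ÷ 15.999 = 0.04237 mol
Divide by the smallest (0.01411 mol): C 2.995, H 3.996, Br 1.000, O 3.002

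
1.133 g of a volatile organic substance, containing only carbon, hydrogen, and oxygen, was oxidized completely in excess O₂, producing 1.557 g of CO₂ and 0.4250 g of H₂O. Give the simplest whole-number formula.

C6H8O7

mol C = 1.557 g CO₂ ÷ 44.009 g/mol = 0.035379 mol
mol H = 2 × 0.4250 g H₂O ÷ 18.015 g/mol = 0.047183 mol
mass O = 1.133 − (0.42494 + 0.047560) = 0.66050 g → mol O = 0.66050 ÷ 15.999 = 0.041284 mol
Divide by the smallest (0.035379 mol): C 1.000, H 1.334, O 1.167
Multiplying each by 6 gives whole numbers: C 6.00, H 8.00, O 7.00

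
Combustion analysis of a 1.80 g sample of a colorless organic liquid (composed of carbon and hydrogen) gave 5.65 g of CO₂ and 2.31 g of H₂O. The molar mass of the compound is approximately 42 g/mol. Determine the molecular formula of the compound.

mol C = 5.65 g CO₂ ÷ 44.009 g/mol = 0.1284 mol
mol H = 2 × 2.31 g H₂O ÷ 18.015 g/mol = 0.2565 mol
Divide by the smallest (0.1284 mol): C 1.000, H 1.998
Empirical formula: CH2
Empirical-formula mass = 14.03 g/mol; 42 ÷ 14.03 ≈ 3, so the molecular formula is C3H6.

C3H6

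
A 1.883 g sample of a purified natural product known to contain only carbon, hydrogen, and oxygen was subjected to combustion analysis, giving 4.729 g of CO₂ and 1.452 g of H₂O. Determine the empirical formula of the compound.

C4H6O

mol C = 4.729 g CO₂ ÷ 44.009 g/mol = 0.10746 mol
mol H = 2 × 1.452 g H₂O ÷ 18.015 g/mol = 0.16120 mol
mass O = 1.883 − (1.2906 + 0.16249) = 0.42987 g → mol O = 0.42987 ÷ 15.999 = 0.026868 mol
Divide by the smallest (0.026868 mol): C 3.999, H 6.000, O 1.000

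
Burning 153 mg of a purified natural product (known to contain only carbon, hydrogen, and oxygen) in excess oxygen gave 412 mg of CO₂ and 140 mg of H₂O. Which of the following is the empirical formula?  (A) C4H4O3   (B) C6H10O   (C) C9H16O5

mol C = 0.412 g CO₂ ÷ 44.009 g/mol = 0.009362 mol
mol H = 2 × 0.140 g H₂O ÷ 18.015 g/mol = 0.01554 mol
mass O = 0.153 − (0.1124 + 0.01567) = 0.02489 g → mol O = 0.02489 ÷ 15.999 = 0.001556 mol
Divide by the smallest (0.001556 mol): C 6.018, H 9.991, O 1.000

(B) C6H10O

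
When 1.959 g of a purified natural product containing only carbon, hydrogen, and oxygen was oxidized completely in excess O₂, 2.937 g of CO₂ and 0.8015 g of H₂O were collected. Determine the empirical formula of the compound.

C3H4O3

mol C = 2.937 g CO₂ ÷ 44.009 g/mol = 0.066736 mol
mol H = 2 × 0.8015 g H₂O ÷ 18.015 g/mol = 0.088981 mol
mass O = 1.959 − (0.80157 + 0.089693) = 1.0677 g → mol O = 1.0677 ÷ 15.999 = 0.066738 mol
Divide by the smallest (0.066736 mol): C 1.000, H 1.333, O 1.000
Multiplying each by 3 gives whole numbers: C 3.00, H 4.00, O 3.00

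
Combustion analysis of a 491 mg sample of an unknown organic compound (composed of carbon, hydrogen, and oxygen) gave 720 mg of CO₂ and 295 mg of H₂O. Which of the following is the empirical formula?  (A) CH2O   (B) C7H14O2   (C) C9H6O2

mol C = 0.720 g CO₂ ÷ 44.009 g/mol = 0.01636 mol
mol H = 2 × 0.295 g H₂O ÷ 18.015 g/mol = 0.03275 mol
mass O = 0.491 − (0.1965 + 0.03301) = 0.2615 g → mol O = 0.2615 ÷ 15.999 = 0.01634 mol
Divide by the smallest (0.01634 mol): C 1.001, H 2.004, O 1.000

(A) CH2O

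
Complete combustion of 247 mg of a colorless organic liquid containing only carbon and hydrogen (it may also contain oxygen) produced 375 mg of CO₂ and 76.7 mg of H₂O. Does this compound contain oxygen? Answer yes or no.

mol C = 0.375 g CO₂ ÷ 44.009 g/mol = 0.008521 mol
mol H = 2 × 0.0767 g H₂O ÷ 18.015 g/mol = 0.008515 mol
C and H account for only 0.1109 g of the 0.247 g sample; the remaining 0.1361 g must be oxygen.

yes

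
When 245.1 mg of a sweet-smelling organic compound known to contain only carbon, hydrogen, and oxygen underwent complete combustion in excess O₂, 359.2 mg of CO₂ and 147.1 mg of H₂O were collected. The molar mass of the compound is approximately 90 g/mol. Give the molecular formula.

mol C = 0.3592 g CO₂ ÷ 44.009 g/mol = 0.0081620 mol
mol H = 2 × 0.1471 g H₂O ÷ 18.015 g/mol = 0.016331 mol
mass O = 0.2451 − (0.098033 + 0.016461) = 0.13061 g → mol O = 0.13061 ÷ 15.999 = 0.0081633 mol
Divide by the smallest (0.0081620 mol): C 1.000, H 2.001, O 1.000
Empirical formula: CH2O
Empirical-formula mass = 30.03 g/mol; 90 ÷ 30.03 ≈ 3, so the molecular formula is C3H6O3.

C3H6O3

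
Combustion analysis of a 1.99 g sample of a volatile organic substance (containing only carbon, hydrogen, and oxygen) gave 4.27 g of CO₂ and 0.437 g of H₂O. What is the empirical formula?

C2HO

mol C = 4.27 g CO₂ ÷ 44.009 g/mol = 0.09703 mol
mol H = 2 × 0.437 g H₂O ÷ 18.015 g/mol = 0.04852 mol
mass O = 1.99 − (1.165 + 0.04890) = 0.7757 g → mol O = 0.7757 ÷ 15.999 = 0.04849 mol
Divide by the smallest (0.04849 mol): C 2.001, H 1.001, O 1.000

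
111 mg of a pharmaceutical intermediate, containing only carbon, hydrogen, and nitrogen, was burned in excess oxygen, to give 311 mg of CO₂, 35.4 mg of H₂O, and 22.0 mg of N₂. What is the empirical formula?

mol C = 0.311 g CO₂ ÷ 44.009 g/mol = 0.007067 mol
mol H = 2 × 0.0354 g H₂O ÷ 18.015 g/mol = 0.003930 mol
mol N = 2 × 0.0220 g N₂ ÷ 28.014 g/mol = 0.001571 mol
Divide by the smallest (0.001571 mol): C 4.499, H 2.502, N 1.000
Multiplying each by 2 gives whole numbers: C 9.00, H 5.00, N 2.00

C9H5N2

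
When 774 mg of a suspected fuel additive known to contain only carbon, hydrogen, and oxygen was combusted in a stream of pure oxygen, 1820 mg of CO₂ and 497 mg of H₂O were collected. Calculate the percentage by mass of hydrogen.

7.2%

mol C = 1.82 g CO₂ ÷ 44.009 g/mol = 0.04136 mol
mol H = 2 × 0.497 g H₂O ÷ 18.015 g/mol = 0.05518 mol
mass O = 0.774 − (0.4967 + 0.05562) = 0.2217 g → mol O = 0.2217 ÷ 15.999 = 0.01385 mol
mass % H = 0.05562 g ÷ 0.774 g × 100%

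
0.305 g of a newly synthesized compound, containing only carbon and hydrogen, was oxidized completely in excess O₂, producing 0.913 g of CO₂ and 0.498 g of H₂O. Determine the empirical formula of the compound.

mol C = 0.913 g CO₂ ÷ 44.009 g/mol = 0.02075 mol
mol H = 2 × 0.498 g H₂O ÷ 18.015 g/mol = 0.05529 mol
Divide by the smallest (0.02075 mol): C 1.000, H 2.665
Multiplying each by 3 gives whole numbers: C 3.00, H 7.99

C3H8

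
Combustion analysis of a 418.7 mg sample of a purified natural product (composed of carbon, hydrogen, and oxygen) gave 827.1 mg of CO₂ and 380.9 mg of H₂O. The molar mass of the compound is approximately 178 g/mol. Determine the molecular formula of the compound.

C8H18O4

mol C = 0.8271 g CO₂ ÷ 44.009 g/mol = 0.018794 mol
mol H = 2 × 0.3809 g H₂O ÷ 18.015 g/mol = 0.042287 mol
mass O = 0.4187 − (0.22573 + 0.042625) = 0.15034 g → mol O = 0.15034 ÷ 15.999 = 0.0093969 mol
Divide by the smallest (0.0093969 mol): C 2.000, H 4.500, O 1.000
Multiplying each by 2 gives whole numbers: C 4.00, H 9.00, O 2.00
Empirical formula: C4H9O2
Empirical-formula mass = 89.11 g/mol; 178 ÷ 89.11 ≈ 2, so the molecular formula is C8H18O4.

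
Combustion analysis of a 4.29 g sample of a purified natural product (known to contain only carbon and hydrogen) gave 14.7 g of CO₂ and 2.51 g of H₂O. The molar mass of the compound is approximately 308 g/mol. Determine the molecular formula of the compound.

mol C = 14.7 g CO₂ ÷ 44.009 g/mol = 0.3340 mol
mol H = 2 × 2.51 g H₂O ÷ 18.015 g/mol = 0.2787 mol
Divide by the smallest (0.2787 mol): C 1.199, H 1.000
Multiplying each by 5 gives whole numbers: C 5.99, H 5.00
Empirical formula: C6H5
Empirical-formula mass = 77.11 g/mol; 308 ÷ 77.11 ≈ 4, so the molecular formula is C24H20.

C24H20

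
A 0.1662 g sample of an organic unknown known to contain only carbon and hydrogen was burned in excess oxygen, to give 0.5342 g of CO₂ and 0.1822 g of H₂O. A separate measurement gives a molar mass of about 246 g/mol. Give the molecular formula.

C18H30

mol C = 0.5342 g CO₂ ÷ 44.009 g/mol = 0.012138 mol
mol H = 2 × 0.1822 g H₂O ÷ 18.015 g/mol = 0.020228 mol
Divide by the smallest (0.012138 mol): C 1.000, H 1.666
Multiplying each by 3 gives whole numbers: C 3.00, H 5.00
Empirical formula: C3H5
Empirical-formula mass = 41.07 g/mol; 246 ÷ 41.07 ≈ 6, so the molecular formula is C18H30.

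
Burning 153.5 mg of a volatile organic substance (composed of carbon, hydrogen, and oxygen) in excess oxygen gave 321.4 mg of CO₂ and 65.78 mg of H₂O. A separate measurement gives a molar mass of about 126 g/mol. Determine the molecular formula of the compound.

mol C = 0.3214 g CO₂ ÷ 44.009 g/mol = 0.0073031 mol
mol H = 2 × 0.06578 g H₂O ÷ 18.015 g/mol = 0.0073028 mol
mass O = 0.1535 − (0.087717 + 0.0073612) = 0.058422 g → mol O = 0.058422 ÷ 15.999 = 0.0036516 mol
Divide by the smallest (0.0036516 mol): C 2.000, H 2.000, O 1.000
Empirical formula: C2H2O
Empirical-formula mass = 42.04 g/mol; 126 ÷ 42.04 ≈ 3, so the molecular formula is C6H6O3.

C6H6O3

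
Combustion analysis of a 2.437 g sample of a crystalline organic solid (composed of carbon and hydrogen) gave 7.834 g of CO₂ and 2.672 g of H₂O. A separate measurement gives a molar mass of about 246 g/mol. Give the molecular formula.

C18H30

mol C = 7.834 g CO₂ ÷ 44.009 g/mol = 0.17801 mol
mol H = 2 × 2.672 g H₂O ÷ 18.015 g/mol = 0.29664 mol
Divide by the smallest (0.17801 mol): C 1.000, H 1.666
Multiplying each by 3 gives whole numbers: C 3.00, H 5.00
Empirical formula: C3H5
Empirical-formula mass = 41.07 g/mol; 246 ÷ 41.07 ≈ 6, so the molecular formula is C18H30.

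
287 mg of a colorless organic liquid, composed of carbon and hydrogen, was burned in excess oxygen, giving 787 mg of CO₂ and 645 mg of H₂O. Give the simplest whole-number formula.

CH4

mol C = 0.787 g CO₂ ÷ 44.009 g/mol = 0.01788 mol
mol H = 2 × 0.645 g H₂O ÷ 18.015 g/mol = 0.07161 mol
Divide by the smallest (0.01788 mol): C 1.000, H 4.004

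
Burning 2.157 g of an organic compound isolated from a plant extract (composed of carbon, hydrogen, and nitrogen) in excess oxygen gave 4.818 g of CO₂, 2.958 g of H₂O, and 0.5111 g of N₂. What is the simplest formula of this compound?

C3H9N

mol C = 4.818 g CO₂ ÷ 44.009 g/mol = 0.10948 mol
mol H = 2 × 2.958 g H₂O ÷ 18.015 g/mol = 0.32839 mol
mol N = 2 × 0.5111 g N₂ ÷ 28.014 g/mol = 0.036489 mol
Divide by the smallest (0.036489 mol): C 3.000, H 9.000, N 1.000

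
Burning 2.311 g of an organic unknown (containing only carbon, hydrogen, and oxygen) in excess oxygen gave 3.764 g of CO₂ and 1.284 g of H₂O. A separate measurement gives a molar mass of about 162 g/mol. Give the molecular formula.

C6H10O5

mol C = 3.764 g CO₂ ÷ 44.009 g/mol = 0.085528 mol
mol H = 2 × 1.284 g H₂O ÷ 18.015 g/mol = 0.14255 mol
mass O = 2.311 − (1.0273 + 0.14369) = 1.1400 g → mol O = 1.1400 ÷ 15.999 = 0.071257 mol
Divide by the smallest (0.071257 mol): C 1.200, H 2.000, O 1.000
Multiplying each by 5 gives whole numbers: C 6.00, H 10.00, O 5.00
Empirical formula: C6H10O5
Empirical-formula mass = 162.14 g/mol; 162 ÷ 162.14 ≈ 1, so the molecular formula is C6H10O5.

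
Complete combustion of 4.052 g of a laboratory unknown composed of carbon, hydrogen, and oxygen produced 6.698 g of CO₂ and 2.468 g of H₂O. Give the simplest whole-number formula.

mol C = 6.698 g CO₂ ÷ 44.009 g/mol = 0.15220 mol
mol H = 2 × 2.468 g H₂O ÷ 18.015 g/mol = 0.27399 mol
mass O = 4.052 − (1.8280 + 0.27619) = 1.9478 g → mol O = 1.9478 ÷ 15.999 = 0.12174 mol
Divide by the smallest (0.12174 mol): C 1.250, H 2.251, O 1.000
Multiplying each by 4 gives whole numbers: C 5.00, H 9.00, O 4.00

C5H9O4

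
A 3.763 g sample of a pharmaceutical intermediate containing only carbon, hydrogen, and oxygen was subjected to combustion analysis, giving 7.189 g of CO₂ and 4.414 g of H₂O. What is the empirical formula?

C2H6O

mol C = 7.189 g CO₂ ÷ 44.009 g/mol = 0.16335 mol
mol H = 2 × 4.414 g H₂O ÷ 18.015 g/mol = 0.49004 mol
mass O = 3.763 − (1.9620 + 0.49396) = 1.3070 g → mol O = 1.3070 ÷ 15.999 = 0.081693 mol
Divide by the smallest (0.081693 mol): C 2.000, H 5.998, O 1.000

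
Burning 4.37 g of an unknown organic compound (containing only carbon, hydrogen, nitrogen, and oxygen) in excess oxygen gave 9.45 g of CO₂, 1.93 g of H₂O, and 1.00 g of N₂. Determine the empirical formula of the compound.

C6H6N2O

mol C = 9.45 g CO₂ ÷ 44.009 g/mol = 0.2147 mol
mol H = 2 × 1.93 g H₂O ÷ 18.015 g/mol = 0.2143 mol
mol N = 2 × 1.00 g N₂ ÷ 28.014 g/mol = 0.07139 mol
mass O = 4.37 − (2.579 + 0.2160 + 1.000) = 0.5749 g → mol O = 0.5749 ÷ 15.999 = 0.03593 mol
Divide by the smallest (0.03593 mol): C 5.976, H 5.963, N 1.987, O 1.000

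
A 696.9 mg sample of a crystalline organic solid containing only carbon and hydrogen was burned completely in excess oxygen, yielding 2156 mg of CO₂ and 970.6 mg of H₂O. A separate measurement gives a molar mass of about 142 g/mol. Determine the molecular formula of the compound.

C10H22

mol C = 2.156 g CO₂ ÷ 44.009 g/mol = 0.048990 mol
mol H = 2 × 0.9706 g H₂O ÷ 18.015 g/mol = 0.10775 mol
Divide by the smallest (0.048990 mol): C 1.000, H 2.200
Multiplying each by 5 gives whole numbers: C 5.00, H 11.00
Empirical formula: C5H11
Empirical-formula mass = 71.14 g/mol; 142 ÷ 71.14 ≈ 2, so the molecular formula is C10H22.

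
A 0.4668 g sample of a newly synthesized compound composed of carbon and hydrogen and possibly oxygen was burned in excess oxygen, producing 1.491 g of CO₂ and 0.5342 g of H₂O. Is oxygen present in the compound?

mol C = 1.491 g CO₂ ÷ 44.009 g/mol = 0.033879 mol
mol H = 2 × 0.5342 g H₂O ÷ 18.015 g/mol = 0.059306 mol
C and H together account for 0.46671 g — essentially the entire 0.4668 g sample — so the compound contains no oxygen.

no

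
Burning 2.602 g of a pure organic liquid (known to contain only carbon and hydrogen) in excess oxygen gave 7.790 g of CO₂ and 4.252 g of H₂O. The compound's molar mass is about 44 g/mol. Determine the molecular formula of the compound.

mol C = 7.790 g CO₂ ÷ 44.009 g/mol = 0.17701 mol
mol H = 2 × 4.252 g H₂O ÷ 18.015 g/mol = 0.47205 mol
Divide by the smallest (0.17701 mol): C 1.000, H 2.667
Multiplying each by 3 gives whole numbers: C 3.00, H 8.00
Empirical formula: C3H8
Empirical-formula mass = 44.10 g/mol; 44 ÷ 44.10 ≈ 1, so the molecular formula is C3H8.

C3H8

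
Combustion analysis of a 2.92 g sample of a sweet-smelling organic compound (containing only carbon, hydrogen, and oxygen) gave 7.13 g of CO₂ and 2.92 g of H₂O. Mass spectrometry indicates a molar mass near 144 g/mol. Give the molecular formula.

C8H16O2

mol C = 7.13 g CO₂ ÷ 44.009 g/mol = 0.1620 mol
mol H = 2 × 2.92 g H₂O ÷ 18.015 g/mol = 0.3242 mol
mass O = 2.92 − (1.946 + 0.3268) = 0.6473 g → mol O = 0.6473 ÷ 15.999 = 0.04046 mol
Divide by the smallest (0.04046 mol): C 4.004, H 8.012, O 1.000
Empirical formula: C4H8O
Empirical-formula mass = 72.11 g/mol; 144 ÷ 72.11 ≈ 2, so the molecular formula is C8H16O2.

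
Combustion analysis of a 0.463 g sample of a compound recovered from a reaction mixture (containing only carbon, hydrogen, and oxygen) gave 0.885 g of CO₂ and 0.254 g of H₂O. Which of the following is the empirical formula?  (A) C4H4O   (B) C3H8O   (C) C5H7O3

(C) C5H7O3

mol C = 0.885 g CO₂ ÷ 44.009 g/mol = 0.02011 mol
mol H = 2 × 0.254 g H₂O ÷ 18.015 g/mol = 0.02820 mol
mass O = 0.463 − (0.2415 + 0.02842) = 0.1930 g → mol O = 0.1930 ÷ 15.999 = 0.01207 mol
Divide by the smallest (0.01207 mol): C 1.667, H 2.337, O 1.000
Multiplying each by 3 gives whole numbers: C 5.00, H 7.01, O 3.00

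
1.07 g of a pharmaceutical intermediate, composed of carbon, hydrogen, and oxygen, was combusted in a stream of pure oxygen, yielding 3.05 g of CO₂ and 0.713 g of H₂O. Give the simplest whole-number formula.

mol C = 3.05 g CO₂ ÷ 44.009 g/mol = 0.06930 mol
mol H = 2 × 0.713 g H₂O ÷ 18.015 g/mol = 0.07916 mol
mass O = 1.07 − (0.8324 + 0.07979) = 0.1578 g → mol O = 0.1578 ÷ 15.999 = 0.009863 mol
Divide by the smallest (0.009863 mol): C 7.027, H 8.025, O 1.000

C7H8O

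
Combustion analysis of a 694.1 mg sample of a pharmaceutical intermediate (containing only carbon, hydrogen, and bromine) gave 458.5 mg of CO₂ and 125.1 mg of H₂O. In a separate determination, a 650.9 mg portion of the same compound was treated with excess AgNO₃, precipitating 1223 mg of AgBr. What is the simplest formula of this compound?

C3H4Br2

mol C = 0.4585 g CO₂ ÷ 44.009 g/mol = 0.010418 mol
mol H = 2 × 0.1251 g H₂O ÷ 18.015 g/mol = 0.013888 mol
From the AgBr data: mol Br per gram of compound = (1.223 ÷ 187.772) ÷ 0.6509 = 0.010006 mol/g, so in the 0.6941 g combustion sample mol Br = 0.0069455 mol
Divide by the smallest (0.0069455 mol): C 1.500, H 2.000, Br 1.000
Multiplying each by 2 gives whole numbers: C 3.00, H 4.00, Br 2.00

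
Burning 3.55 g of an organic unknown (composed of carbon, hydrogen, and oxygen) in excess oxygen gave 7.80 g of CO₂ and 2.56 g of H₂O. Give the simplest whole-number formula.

mol C = 7.80 g CO₂ ÷ 44.009 g/mol = 0.1772 mol
mol H = 2 × 2.56 g H₂O ÷ 18.015 g/mol = 0.2842 mol
mass O = 3.55 − (2.129 + 0.2865) = 1.135 g → mol O = 1.135 ÷ 15.999 = 0.07093 mol
Divide by the smallest (0.07093 mol): C 2.499, H 4.007, O 1.000
Multiplying each by 2 gives whole numbers: C 5.00, H 8.01, O 2.00

C5H8O2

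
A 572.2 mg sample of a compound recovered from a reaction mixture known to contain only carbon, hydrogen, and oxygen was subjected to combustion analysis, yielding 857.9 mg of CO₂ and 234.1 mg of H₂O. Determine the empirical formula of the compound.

C3H4O3

mol C = 0.8579 g CO₂ ÷ 44.009 g/mol = 0.019494 mol
mol H = 2 × 0.2341 g H₂O ÷ 18.015 g/mol = 0.025989 mol
mass O = 0.5722 − (0.23414 + 0.026197) = 0.31186 g → mol O = 0.31186 ÷ 15.999 = 0.019493 mol
Divide by the smallest (0.019493 mol): C 1.000, H 1.333, O 1.000
Multiplying each by 3 gives whole numbers: C 3.00, H 4.00, O 3.00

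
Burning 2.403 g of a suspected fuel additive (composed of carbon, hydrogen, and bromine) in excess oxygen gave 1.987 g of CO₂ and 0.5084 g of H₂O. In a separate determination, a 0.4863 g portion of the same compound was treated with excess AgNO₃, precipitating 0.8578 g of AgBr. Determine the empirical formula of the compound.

C4H5Br2

mol C = 1.987 g CO₂ ÷ 44.009 g/mol = 0.045150 mol
mol H = 2 × 0.5084 g H₂O ÷ 18.015 g/mol = 0.056442 mol
From the AgBr data: mol Br per gram of compound = (0.8578 ÷ 187.772) ÷ 0.4863 = 0.0093940 mol/g, so in the 2.403 g combustion sample mol Br = 0.022574 mol
Divide by the smallest (0.022574 mol): C 2.000, H 2.500, Br 1.000
Multiplying each by 2 gives whole numbers: C 4.00, H 5.00, Br 2.00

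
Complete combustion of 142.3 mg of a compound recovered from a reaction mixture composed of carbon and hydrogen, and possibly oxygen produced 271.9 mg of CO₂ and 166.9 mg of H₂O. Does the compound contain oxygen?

mol C = 0.2719 g CO₂ ÷ 44.009 g/mol = 0.0061783 mol
mol H = 2 × 0.1669 g H₂O ÷ 18.015 g/mol = 0.018529 mol
C and H account for only 0.092885 g of the 0.1423 g sample; the remaining 0.049415 g must be oxygen.

yes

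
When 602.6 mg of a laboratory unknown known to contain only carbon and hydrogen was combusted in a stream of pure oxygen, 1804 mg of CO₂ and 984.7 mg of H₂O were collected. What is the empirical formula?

mol C = 1.804 g CO₂ ÷ 44.009 g/mol = 0.040992 mol
mol H = 2 × 0.9847 g H₂O ÷ 18.015 g/mol = 0.10932 mol
Divide by the smallest (0.040992 mol): C 1.000, H 2.667
Multiplying each by 3 gives whole numbers: C 3.00, H 8.00

C3H8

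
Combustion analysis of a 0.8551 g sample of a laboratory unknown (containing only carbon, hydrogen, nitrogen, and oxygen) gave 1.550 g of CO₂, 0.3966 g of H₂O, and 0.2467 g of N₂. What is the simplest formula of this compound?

mol C = 1.550 g CO₂ ÷ 44.009 g/mol = 0.035220 mol
mol H = 2 × 0.3966 g H₂O ÷ 18.015 g/mol = 0.044030 mol
mol N = 2 × 0.2467 g N₂ ÷ 28.014 g/mol = 0.017613 mol
mass O = 0.8551 − (0.42303 + 0.044382 + 0.24670) = 0.14099 g → mol O = 0.14099 ÷ 15.999 = 0.0088124 mol
Divide by the smallest (0.0088124 mol): C 3.997, H 4.996, N 1.999, O 1.000

C4H5N2O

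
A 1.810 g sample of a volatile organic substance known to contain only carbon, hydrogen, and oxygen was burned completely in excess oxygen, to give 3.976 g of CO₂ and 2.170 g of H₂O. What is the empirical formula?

C3H8O

mol C = 3.976 g CO₂ ÷ 44.009 g/mol = 0.090345 mol
mol H = 2 × 2.170 g H₂O ÷ 18.015 g/mol = 0.24091 mol
mass O = 1.810 − (1.0851 + 0.24284) = 0.48203 g → mol O = 0.48203 ÷ 15.999 = 0.030129 mol
Divide by the smallest (0.030129 mol): C 2.999, H 7.996, O 1.000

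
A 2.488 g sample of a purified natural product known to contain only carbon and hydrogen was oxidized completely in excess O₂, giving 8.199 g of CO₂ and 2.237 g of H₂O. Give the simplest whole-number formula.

C3H4

mol C = 8.199 g CO₂ ÷ 44.009 g/mol = 0.18630 mol
mol H = 2 × 2.237 g H₂O ÷ 18.015 g/mol = 0.24835 mol
Divide by the smallest (0.18630 mol): C 1.000, H 1.333
Multiplying each by 3 gives whole numbers: C 3.00, H 4.00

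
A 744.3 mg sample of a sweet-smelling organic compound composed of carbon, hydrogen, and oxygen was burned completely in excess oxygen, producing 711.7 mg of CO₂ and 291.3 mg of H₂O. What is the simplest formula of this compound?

CH2O2

mol C = 0.7117 g CO₂ ÷ 44.009 g/mol = 0.016172 mol
mol H = 2 × 0.2913 g H₂O ÷ 18.015 g/mol = 0.032340 mol
mass O = 0.7443 − (0.19424 + 0.032598) = 0.51746 g → mol O = 0.51746 ÷ 15.999 = 0.032343 mol
Divide by the smallest (0.016172 mol): C 1.000, H 2.000, O 2.000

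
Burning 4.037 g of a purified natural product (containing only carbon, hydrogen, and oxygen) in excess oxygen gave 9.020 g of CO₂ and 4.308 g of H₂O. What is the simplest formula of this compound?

mol C = 9.020 g CO₂ ÷ 44.009 g/mol = 0.20496 mol
mol H = 2 × 4.308 g H₂O ÷ 18.015 g/mol = 0.47827 mol
mass O = 4.037 − (2.4618 + 0.48209) = 1.0932 g → mol O = 1.0932 ÷ 15.999 = 0.068326 mol
Divide by the smallest (0.068326 mol): C 3.000, H 7.000, O 1.000

C3H7O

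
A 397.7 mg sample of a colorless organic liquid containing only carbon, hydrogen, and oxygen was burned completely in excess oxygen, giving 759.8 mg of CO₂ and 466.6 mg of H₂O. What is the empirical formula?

C2H6O

mol C = 0.7598 g CO₂ ÷ 44.009 g/mol = 0.017265 mol
mol H = 2 × 0.4666 g H₂O ÷ 18.015 g/mol = 0.051801 mol
mass O = 0.3977 − (0.20737 + 0.052216) = 0.13812 g → mol O = 0.13812 ÷ 15.999 = 0.0086330 mol
Divide by the smallest (0.0086330 mol): C 2.000, H 6.000, O 1.000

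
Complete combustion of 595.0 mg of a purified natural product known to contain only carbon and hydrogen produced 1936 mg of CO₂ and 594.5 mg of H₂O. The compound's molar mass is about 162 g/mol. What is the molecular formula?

mol C = 1.936 g CO₂ ÷ 44.009 g/mol = 0.043991 mol
mol H = 2 × 0.5945 g H₂O ÷ 18.015 g/mol = 0.066001 mol
Divide by the smallest (0.043991 mol): C 1.000, H 1.500
Multiplying each by 2 gives whole numbers: C 2.00, H 3.00
Empirical formula: C2H3
Empirical-formula mass = 27.05 g/mol; 162 ÷ 27.05 ≈ 6, so the molecular formula is C12H18.

C12H18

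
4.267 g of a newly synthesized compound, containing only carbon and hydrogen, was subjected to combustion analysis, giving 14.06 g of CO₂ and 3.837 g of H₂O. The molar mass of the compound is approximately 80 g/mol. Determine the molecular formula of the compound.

C6H8

mol C = 14.06 g CO₂ ÷ 44.009 g/mol = 0.31948 mol
mol H = 2 × 3.837 g H₂O ÷ 18.015 g/mol = 0.42598 mol
Divide by the smallest (0.31948 mol): C 1.000, H 1.333
Multiplying each by 3 gives whole numbers: C 3.00, H 4.00
Empirical formula: C3H4
Empirical-formula mass = 40.06 g/mol; 80 ÷ 40.06 ≈ 2, so the molecular formula is C6H8.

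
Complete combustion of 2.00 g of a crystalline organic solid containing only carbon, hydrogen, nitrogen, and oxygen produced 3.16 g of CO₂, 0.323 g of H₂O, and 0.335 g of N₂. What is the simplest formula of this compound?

mol C = 3.16 g CO₂ ÷ 44.009 g/mol = 0.07180 mol
mol H = 2 × 0.323 g H₂O ÷ 18.015 g/mol = 0.03586 mol
mol N = 2 × 0.335 g N₂ ÷ 28.014 g/mol = 0.02392 mol
mass O = 2.00 − (0.8624 + 0.03615 + 0.3350) = 0.7664 g → mol O = 0.7664 ÷ 15.999 = 0.04790 mol
Divide by the smallest (0.02392 mol): C 3.002, H 1.499, N 1.000, O 2.003
Multiplying each by 2 gives whole numbers: C 6.00, H 3.00, N 2.00, O 4.01

C6H3N2O4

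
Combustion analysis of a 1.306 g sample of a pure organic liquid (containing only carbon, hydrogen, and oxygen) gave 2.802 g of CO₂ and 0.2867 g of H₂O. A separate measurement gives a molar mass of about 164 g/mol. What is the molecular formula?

C8H4O4

mol C = 2.802 g CO₂ ÷ 44.009 g/mol = 0.063669 mol
mol H = 2 × 0.2867 g H₂O ÷ 18.015 g/mol = 0.031829 mol
mass O = 1.306 − (0.76473 + 0.032084) = 0.50919 g → mol O = 0.50919 ÷ 15.999 = 0.031826 mol
Divide by the smallest (0.031826 mol): C 2.001, H 1.000, O 1.000
Empirical formula: C2HO
Empirical-formula mass = 41.03 g/mol; 164 ÷ 41.03 ≈ 4, so the molecular formula is C8H4O4.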